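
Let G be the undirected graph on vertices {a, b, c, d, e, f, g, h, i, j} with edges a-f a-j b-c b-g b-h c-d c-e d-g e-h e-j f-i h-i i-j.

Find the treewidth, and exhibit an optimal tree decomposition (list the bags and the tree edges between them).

Every bag has size at most 3, so the width is 3 − 1 = 2 and tw(G) ≤ 2. Since a–f–i–j–a is a cycle in G, G is not acyclic. Forests are exactly the graphs of treewidth ≤ 1, so tw(G) ≥ 2. Combining the bounds, tw(G) = 2.

Treewidth 2.
One optimal decomposition is:
Bags: B1 = {a, f, j}  B2 = {f, i, j}  B3 = {e, i, j}  B4 = {e, h, i}  B5 = {c, e, h}  B6 = {b, c, h}  B7 = {b, c, d}  B8 = {b, d, g}
Tree: B1–B2, B2–B3, B3–B4, B4–B5, B5–B6, B6–B7, B7–B8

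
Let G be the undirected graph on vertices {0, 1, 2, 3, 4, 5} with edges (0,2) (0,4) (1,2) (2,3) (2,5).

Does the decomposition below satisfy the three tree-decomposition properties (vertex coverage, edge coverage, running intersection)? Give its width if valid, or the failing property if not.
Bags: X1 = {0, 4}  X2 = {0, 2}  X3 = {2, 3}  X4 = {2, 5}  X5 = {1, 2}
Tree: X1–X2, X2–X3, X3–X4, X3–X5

Vertex coverage: the bags together contain {0, 1, 2, 3, 4, 5}, the full vertex set. Edge coverage: each edge of G has both endpoints in at least one bag. Running intersection: for every vertex, the bags containing it form a connected subtree. All three properties hold, so this is a valid tree decomposition of width max|bag| − 1 = 1, and hence tw(G) ≤ 1.

Yes; width 1.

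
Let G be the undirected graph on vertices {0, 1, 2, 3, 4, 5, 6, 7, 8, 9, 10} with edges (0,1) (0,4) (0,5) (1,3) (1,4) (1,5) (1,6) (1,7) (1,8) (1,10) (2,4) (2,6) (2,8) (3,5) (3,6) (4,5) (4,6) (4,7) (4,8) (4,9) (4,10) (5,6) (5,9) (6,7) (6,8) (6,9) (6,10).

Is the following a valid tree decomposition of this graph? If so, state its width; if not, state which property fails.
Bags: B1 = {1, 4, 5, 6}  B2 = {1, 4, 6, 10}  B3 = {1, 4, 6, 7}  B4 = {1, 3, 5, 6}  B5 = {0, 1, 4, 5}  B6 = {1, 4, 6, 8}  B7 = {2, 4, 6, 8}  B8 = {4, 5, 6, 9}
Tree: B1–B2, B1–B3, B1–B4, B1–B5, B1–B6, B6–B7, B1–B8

Yes; width 3.

Vertex coverage: the bags together contain {0, 1, 2, 3, 4, 5, 6, 7, 8, 9, 10}, the full vertex set. Edge coverage: each edge of G has both endpoints in at least one bag. Running intersection: for every vertex, the bags containing it form a connected subtree. All three properties hold, so this is a valid tree decomposition of width max|bag| − 1 = 3, and hence tw(G) ≤ 3.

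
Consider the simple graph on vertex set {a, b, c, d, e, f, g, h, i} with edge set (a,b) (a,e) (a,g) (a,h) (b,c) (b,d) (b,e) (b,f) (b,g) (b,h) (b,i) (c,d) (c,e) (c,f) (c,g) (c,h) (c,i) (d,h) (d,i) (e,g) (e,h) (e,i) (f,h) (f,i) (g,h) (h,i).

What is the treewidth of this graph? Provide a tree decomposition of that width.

Treewidth 4.
One such decomposition:
Bags: B1 = {b, c, e, g, h}  B2 = {a, b, e, g, h}  B3 = {b, c, e, h, i}  B4 = {b, c, f, h, i}  B5 = {b, c, d, h, i}
Tree: B1–B2, B1–B3, B3–B4, B4–B5

Each bag holds 5 vertices, so the decomposition has width 4, which upper-bounds the treewidth. On the other hand G contains the 5-clique {b, c, e, g, h}. A clique must lie in a single bag of any decomposition, so no decomposition can have width below 4. Hence tw(G) = 4 exactly.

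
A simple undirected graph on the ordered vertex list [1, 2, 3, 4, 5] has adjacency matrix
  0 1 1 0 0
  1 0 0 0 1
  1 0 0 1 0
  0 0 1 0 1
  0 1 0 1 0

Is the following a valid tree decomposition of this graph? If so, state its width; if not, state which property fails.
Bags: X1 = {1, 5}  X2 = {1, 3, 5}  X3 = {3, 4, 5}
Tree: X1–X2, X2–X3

No — vertex 2 appears in no bag.

A tree decomposition must satisfy three properties: every vertex lies in some bag; for every edge, both endpoints lie together in some bag; and for every vertex, the bags containing it form a connected subtree. Here vertex 2 appears in no bag, so the decomposition is invalid.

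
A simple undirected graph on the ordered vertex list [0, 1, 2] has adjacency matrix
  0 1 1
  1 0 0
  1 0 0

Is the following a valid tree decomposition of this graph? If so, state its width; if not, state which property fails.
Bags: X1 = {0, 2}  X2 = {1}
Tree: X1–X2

A tree decomposition must satisfy three properties: every vertex lies in some bag; for every edge, both endpoints lie together in some bag; and for every vertex, the bags containing it form a connected subtree. Here edge (0,1) lies in no bag, so the decomposition is invalid.

No — edge (0,1) lies in no bag.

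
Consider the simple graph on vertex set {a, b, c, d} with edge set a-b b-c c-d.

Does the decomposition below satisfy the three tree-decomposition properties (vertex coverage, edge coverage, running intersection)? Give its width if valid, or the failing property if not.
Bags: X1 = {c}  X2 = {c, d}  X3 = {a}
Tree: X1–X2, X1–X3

A tree decomposition must satisfy three properties: every vertex lies in some bag; for every edge, both endpoints lie together in some bag; and for every vertex, the bags containing it form a connected subtree. Here vertex b appears in no bag, so the decomposition is invalid.

No — vertex b appears in no bag.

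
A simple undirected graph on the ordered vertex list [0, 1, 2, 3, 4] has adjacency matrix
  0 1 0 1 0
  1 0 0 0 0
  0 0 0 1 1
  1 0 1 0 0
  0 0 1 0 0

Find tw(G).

A width-1 tree decomposition is:
Bags: B1 = {2, 3}  B2 = {0, 3}  B3 = {0, 1}  B4 = {2, 4}
Tree: B1–B2, B2–B3, B1–B4
Each bag holds 2 vertices, so the decomposition has width 1, which upper-bounds the treewidth. Since G has at least one edge (e.g. 3–2), it is not an edgeless graph, so tw(G) ≥ 1. Hence tw(G) = 1 exactly.

1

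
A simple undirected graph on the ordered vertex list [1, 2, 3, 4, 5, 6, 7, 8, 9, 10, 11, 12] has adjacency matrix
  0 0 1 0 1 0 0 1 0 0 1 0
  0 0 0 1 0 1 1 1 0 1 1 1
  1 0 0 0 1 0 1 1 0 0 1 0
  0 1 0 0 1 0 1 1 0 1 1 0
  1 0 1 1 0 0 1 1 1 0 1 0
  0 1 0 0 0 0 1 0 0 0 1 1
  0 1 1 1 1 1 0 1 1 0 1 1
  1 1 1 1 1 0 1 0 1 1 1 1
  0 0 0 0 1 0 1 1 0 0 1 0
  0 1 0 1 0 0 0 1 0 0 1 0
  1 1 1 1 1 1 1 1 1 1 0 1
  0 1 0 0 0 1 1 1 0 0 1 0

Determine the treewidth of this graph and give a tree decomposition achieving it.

Treewidth 4.
One optimal decomposition is:
Bags: B1 = {2, 7, 8, 11, 12}  B2 = {2, 4, 7, 8, 11}  B3 = {2, 4, 8, 10, 11}  B4 = {4, 5, 7, 8, 11}  B5 = {5, 7, 8, 9, 11}  B6 = {3, 5, 7, 8, 11}  B7 = {2, 6, 7, 11, 12}  B8 = {1, 3, 5, 8, 11}
Tree: B1–B2, B2–B3, B2–B4, B4–B5, B5–B6, B1–B7, B6–B8

The largest bag has 5 vertices, giving width 4; this decomposition certifies tw(G) ≤ 4. Conversely, {1, 3, 5, 8, 11} is a clique of size 5, and the vertices of any clique must share a bag in every tree decomposition; so some bag has ≥ 5 vertices and tw(G) ≥ 4. The upper and lower bounds meet at 4, so that is the treewidth.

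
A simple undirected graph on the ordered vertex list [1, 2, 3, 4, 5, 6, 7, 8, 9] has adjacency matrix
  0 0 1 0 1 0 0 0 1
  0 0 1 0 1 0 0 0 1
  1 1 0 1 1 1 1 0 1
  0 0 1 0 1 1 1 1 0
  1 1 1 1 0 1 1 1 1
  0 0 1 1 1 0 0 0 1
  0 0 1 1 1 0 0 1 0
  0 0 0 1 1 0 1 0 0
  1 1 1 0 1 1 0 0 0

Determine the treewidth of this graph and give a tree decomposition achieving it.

Each bag holds 4 vertices, so the decomposition has width 3, which upper-bounds the treewidth. For the lower bound, the 4 vertices {4, 5, 7, 8} are pairwise adjacent, and any tree decomposition puts a clique entirely inside one bag — forcing width ≥ 3. Therefore the treewidth is 3.

Treewidth 3.
Bags: B1 = {3, 4, 5, 6}  B2 = {3, 4, 5, 7}  B3 = {3, 5, 6, 9}  B4 = {1, 3, 5, 9}  B5 = {4, 5, 7, 8}  B6 = {2, 3, 5, 9}
Tree: B1–B2, B1–B3, B3–B4, B2–B5, B4–B6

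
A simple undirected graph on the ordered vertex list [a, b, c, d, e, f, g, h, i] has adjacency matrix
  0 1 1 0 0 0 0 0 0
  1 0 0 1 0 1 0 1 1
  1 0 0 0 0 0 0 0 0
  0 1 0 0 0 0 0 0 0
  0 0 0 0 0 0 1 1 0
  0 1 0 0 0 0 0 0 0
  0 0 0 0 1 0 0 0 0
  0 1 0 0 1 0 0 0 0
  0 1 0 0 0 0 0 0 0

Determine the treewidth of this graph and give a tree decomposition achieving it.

Treewidth 1.
Bags: B1 = {b, d}  B2 = {b, h}  B3 = {b, f}  B4 = {a, b}  B5 = {e, h}  B6 = {e, g}  B7 = {a, c}  B8 = {b, i}
Tree: B1–B2, B2–B3, B3–B4, B2–B5, B5–B6, B4–B7, B2–B8

Every bag has size at most 2, so the width is 2 − 1 = 1 and tw(G) ≤ 1. Since G has at least one edge (e.g. b–d), it is not an edgeless graph, so tw(G) ≥ 1. Hence tw(G) = 1 exactly.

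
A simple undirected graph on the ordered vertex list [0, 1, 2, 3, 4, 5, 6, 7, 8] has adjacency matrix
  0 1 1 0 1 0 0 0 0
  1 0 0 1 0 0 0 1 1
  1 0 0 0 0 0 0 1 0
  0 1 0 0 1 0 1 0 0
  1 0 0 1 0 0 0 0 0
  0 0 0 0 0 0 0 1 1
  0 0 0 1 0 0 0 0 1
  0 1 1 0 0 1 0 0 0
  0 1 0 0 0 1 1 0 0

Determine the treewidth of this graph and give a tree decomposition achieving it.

Each bag holds 4 vertices, so the decomposition has width 3, which upper-bounds the treewidth. For the lower bound: the 4 vertex sets {3,4,6}, {8}, {1}, {0,2,5,7} are disjoint, each induces a connected subgraph, and every pair is joined by at least one edge of G. Contracting each set to a single vertex therefore yields K_{4} as a minor, and since treewidth is minor-monotone, tw(G) ≥ tw(K_{4}) = 3. Hence tw(G) = 3 exactly.

Treewidth 3.
One such decomposition:
Bags: B1 = {3, 4, 6, 8}  B2 = {1, 3, 4, 8}  B3 = {0, 1, 4, 8}  B4 = {0, 1, 5, 8}  B5 = {0, 1, 5, 7}  B6 = {0, 2, 5, 7}
Tree: B1–B2, B2–B3, B3–B4, B4–B5, B5–B6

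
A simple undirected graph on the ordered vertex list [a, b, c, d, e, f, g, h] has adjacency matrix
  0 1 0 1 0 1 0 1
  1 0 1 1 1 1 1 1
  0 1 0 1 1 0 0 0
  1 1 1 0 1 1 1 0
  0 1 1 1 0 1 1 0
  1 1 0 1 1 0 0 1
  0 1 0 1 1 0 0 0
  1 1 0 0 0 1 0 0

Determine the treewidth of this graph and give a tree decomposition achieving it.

Treewidth 3.
One such decomposition:
Bags: B1 = {a, b, d, f}  B2 = {b, d, e, f}  B3 = {b, d, e, g}  B4 = {b, c, d, e}  B5 = {a, b, f, h}
Tree: B1–B2, B2–B3, B2–B4, B1–B5

Each bag holds 4 vertices, so the decomposition has width 3, which upper-bounds the treewidth. Conversely, {b, d, e, g} is a clique of size 4, and the vertices of any clique must share a bag in every tree decomposition; so some bag has ≥ 4 vertices and tw(G) ≥ 3. The upper and lower bounds meet at 3, so that is the treewidth.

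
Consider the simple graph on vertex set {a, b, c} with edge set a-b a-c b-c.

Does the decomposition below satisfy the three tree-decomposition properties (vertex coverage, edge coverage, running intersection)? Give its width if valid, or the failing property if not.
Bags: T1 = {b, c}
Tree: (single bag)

No — vertex a appears in no bag.

A tree decomposition must satisfy three properties: every vertex lies in some bag; for every edge, both endpoints lie together in some bag; and for every vertex, the bags containing it form a connected subtree. Here vertex a appears in no bag, so the decomposition is invalid.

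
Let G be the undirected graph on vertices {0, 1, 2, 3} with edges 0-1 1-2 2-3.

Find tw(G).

A width-1 tree decomposition is:
Bags: B1 = {1, 2}  B2 = {0, 1}  B3 = {2, 3}
Tree: B1–B2, B1–B3
Every bag has size at most 2, so the width is 2 − 1 = 1 and tw(G) ≤ 1. Any graph with an edge has treewidth ≥ 1, and G has the edge 1–2. Therefore the treewidth is 1.

1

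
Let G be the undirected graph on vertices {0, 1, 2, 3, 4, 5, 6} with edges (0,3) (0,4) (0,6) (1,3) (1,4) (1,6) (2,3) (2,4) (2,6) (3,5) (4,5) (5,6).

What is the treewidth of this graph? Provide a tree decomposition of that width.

Treewidth 3.
One optimal decomposition is:
Bags: B1 = {0, 3, 4, 6}  B2 = {3, 4, 5, 6}  B3 = {1, 3, 4, 6}  B4 = {2, 3, 4, 6}
Tree: B1–B2, B2–B3, B3–B4

Every bag has size at most 4, so the width is 4 − 1 = 3 and tw(G) ≤ 3. For the lower bound: the 4 vertex sets {0,3}, {4,5}, {6}, {1} are disjoint, each induces a connected subgraph, and every pair is joined by at least one edge of G. Contracting each set to a single vertex therefore yields K_{4} as a minor, and since treewidth is minor-monotone, tw(G) ≥ tw(K_{4}) = 3. Therefore the treewidth is 3.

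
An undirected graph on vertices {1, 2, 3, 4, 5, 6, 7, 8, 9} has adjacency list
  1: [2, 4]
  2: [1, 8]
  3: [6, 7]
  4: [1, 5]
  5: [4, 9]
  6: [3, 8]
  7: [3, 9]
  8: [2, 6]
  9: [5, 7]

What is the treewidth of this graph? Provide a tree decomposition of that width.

Each bag holds 3 vertices, so the decomposition has width 2, which upper-bounds the treewidth. The edges 5–4–1–2–8–6–3–7–9–5 form a cycle, so G is not a tree and its treewidth is at least 2. The upper and lower bounds meet at 2, so that is the treewidth.

Treewidth 2.
Bags: B1 = {1, 4, 5}  B2 = {1, 2, 5}  B3 = {2, 5, 8}  B4 = {5, 6, 8}  B5 = {3, 5, 6}  B6 = {3, 5, 7}  B7 = {5, 7, 9}
Tree: B1–B2, B2–B3, B3–B4, B4–B5, B5–B6, B6–B7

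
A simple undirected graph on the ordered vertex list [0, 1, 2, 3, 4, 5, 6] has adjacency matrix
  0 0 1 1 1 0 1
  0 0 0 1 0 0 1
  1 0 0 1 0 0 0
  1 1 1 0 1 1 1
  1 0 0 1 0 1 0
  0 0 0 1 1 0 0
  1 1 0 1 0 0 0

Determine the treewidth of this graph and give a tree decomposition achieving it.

Treewidth 2.
Bags: B1 = {0, 3, 4}  B2 = {0, 3, 6}  B3 = {1, 3, 6}  B4 = {0, 2, 3}  B5 = {3, 4, 5}
Tree: B1–B2, B2–B3, B2–B4, B1–B5

The largest bag has 3 vertices, giving width 2; this decomposition certifies tw(G) ≤ 2. For the lower bound, the 3 vertices {0, 2, 3} are pairwise adjacent, and any tree decomposition puts a clique entirely inside one bag — forcing width ≥ 2. Combining the bounds, tw(G) = 2.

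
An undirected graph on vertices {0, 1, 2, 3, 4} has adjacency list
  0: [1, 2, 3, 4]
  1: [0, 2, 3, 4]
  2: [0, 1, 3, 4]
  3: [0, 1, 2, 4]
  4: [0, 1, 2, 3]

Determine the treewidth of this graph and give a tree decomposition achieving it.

With just one bag of size 5, the width is 5 − 1 = 4, so tw(G) ≤ 4. Conversely, {0, 1, 2, 3, 4} is a clique of size 5, and the vertices of any clique must share a bag in every tree decomposition; so some bag has ≥ 5 vertices and tw(G) ≥ 4. Combining the bounds, tw(G) = 4.

Treewidth 4.
One optimal decomposition is:
Bags: B1 = {0, 1, 2, 3, 4}
Tree: (single bag)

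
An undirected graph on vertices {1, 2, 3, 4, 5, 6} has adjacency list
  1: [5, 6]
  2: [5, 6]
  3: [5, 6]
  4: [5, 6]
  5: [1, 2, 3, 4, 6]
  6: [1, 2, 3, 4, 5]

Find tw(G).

A width-2 tree decomposition is:
Bags: B1 = {3, 5, 6}  B2 = {4, 5, 6}  B3 = {1, 5, 6}  B4 = {2, 5, 6}
Tree: B1–B2, B2–B3, B2–B4
Every bag has size at most 3, so the width is 3 − 1 = 2 and tw(G) ≤ 2. On the other hand G contains the 3-clique {1, 5, 6}. A clique must lie in a single bag of any decomposition, so no decomposition can have width below 2. Therefore the treewidth is 2.

2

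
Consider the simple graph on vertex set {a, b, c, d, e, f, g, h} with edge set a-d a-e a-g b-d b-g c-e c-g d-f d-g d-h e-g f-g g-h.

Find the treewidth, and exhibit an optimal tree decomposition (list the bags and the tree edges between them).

Treewidth 2.
Bags: B1 = {a, e, g}  B2 = {c, e, g}  B3 = {a, d, g}  B4 = {d, g, h}  B5 = {b, d, g}  B6 = {d, f, g}
Tree: B1–B2, B1–B3, B3–B4, B3–B5, B4–B6

The largest bag has 3 vertices, giving width 2; this decomposition certifies tw(G) ≤ 2. For the lower bound, the 3 vertices {d, g, h} are pairwise adjacent, and any tree decomposition puts a clique entirely inside one bag — forcing width ≥ 2. The upper and lower bounds meet at 2, so that is the treewidth.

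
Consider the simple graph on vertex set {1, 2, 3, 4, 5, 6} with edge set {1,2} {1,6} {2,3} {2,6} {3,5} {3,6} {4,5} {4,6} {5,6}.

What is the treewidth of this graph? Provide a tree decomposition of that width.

Every bag has size at most 3, so the width is 3 − 1 = 2 and tw(G) ≤ 2. On the other hand G contains the 3-clique {1, 2, 6}. A clique must lie in a single bag of any decomposition, so no decomposition can have width below 2. Hence tw(G) = 2 exactly.

Treewidth 2.
Bags: B1 = {2, 3, 6}  B2 = {3, 5, 6}  B3 = {4, 5, 6}  B4 = {1, 2, 6}
Tree: B1–B2, B2–B3, B1–B4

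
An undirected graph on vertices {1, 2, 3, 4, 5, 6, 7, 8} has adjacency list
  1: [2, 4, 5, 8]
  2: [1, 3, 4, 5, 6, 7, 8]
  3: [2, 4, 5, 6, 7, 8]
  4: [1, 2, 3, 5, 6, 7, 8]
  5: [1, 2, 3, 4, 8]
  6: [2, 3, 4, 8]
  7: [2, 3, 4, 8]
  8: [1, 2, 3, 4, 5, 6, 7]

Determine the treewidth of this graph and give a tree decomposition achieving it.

Each bag holds 5 vertices, so the decomposition has width 4, which upper-bounds the treewidth. For the lower bound, the 5 vertices {1, 2, 4, 5, 8} are pairwise adjacent, and any tree decomposition puts a clique entirely inside one bag — forcing width ≥ 4. Combining the bounds, tw(G) = 4.

Treewidth 4.
One optimal decomposition is:
Bags: B1 = {1, 2, 4, 5, 8}  B2 = {2, 3, 4, 5, 8}  B3 = {2, 3, 4, 6, 8}  B4 = {2, 3, 4, 7, 8}
Tree: B1–B2, B2–B3, B2–B4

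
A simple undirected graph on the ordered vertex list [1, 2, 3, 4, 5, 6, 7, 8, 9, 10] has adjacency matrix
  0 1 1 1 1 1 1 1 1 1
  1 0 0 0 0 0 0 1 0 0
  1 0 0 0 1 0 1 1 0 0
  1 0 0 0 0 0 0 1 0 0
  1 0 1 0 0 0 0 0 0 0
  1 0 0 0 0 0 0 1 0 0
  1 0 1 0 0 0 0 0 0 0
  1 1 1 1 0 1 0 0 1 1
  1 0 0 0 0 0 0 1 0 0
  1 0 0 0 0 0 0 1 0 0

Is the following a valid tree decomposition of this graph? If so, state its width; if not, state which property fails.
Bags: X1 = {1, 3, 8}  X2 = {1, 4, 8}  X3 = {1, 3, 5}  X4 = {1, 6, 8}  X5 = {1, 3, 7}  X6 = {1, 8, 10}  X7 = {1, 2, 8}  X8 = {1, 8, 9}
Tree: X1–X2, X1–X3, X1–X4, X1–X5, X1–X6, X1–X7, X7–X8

Vertex coverage: the bags together contain {1, 2, 3, 4, 5, 6, 7, 8, 9, 10}, the full vertex set. Edge coverage: each edge of G has both endpoints in at least one bag. Running intersection: for every vertex, the bags containing it form a connected subtree. All three properties hold, so this is a valid tree decomposition of width max|bag| − 1 = 2, and hence tw(G) ≤ 2.

Yes; width 2.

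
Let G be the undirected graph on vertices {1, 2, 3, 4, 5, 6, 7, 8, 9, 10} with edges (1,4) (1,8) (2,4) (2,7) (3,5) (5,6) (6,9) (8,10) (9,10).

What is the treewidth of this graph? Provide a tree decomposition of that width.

Treewidth 1.
One such decomposition:
Bags: B1 = {3, 5}  B2 = {5, 6}  B3 = {6, 9}  B4 = {9, 10}  B5 = {8, 10}  B6 = {1, 8}  B7 = {1, 4}  B8 = {2, 4}  B9 = {2, 7}
Tree: B1–B2, B2–B3, B3–B4, B4–B5, B5–B6, B6–B7, B7–B8, B8–B9

Every bag has size at most 2, so the width is 2 − 1 = 1 and tw(G) ≤ 1. Since G has at least one edge (e.g. 3–5), it is not an edgeless graph, so tw(G) ≥ 1. Hence tw(G) = 1 exactly.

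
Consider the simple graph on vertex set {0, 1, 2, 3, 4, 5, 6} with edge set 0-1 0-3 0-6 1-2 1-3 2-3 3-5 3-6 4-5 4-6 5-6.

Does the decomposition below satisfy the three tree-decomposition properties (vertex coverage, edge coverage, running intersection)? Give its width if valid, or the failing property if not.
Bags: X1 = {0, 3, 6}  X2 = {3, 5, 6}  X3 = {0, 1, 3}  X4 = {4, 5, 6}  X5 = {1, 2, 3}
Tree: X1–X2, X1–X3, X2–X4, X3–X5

Yes; width 2.

Vertex coverage: the bags together contain {0, 1, 2, 3, 4, 5, 6}, the full vertex set. Edge coverage: each edge of G has both endpoints in at least one bag. Running intersection: for every vertex, the bags containing it form a connected subtree. All three properties hold, so this is a valid tree decomposition of width max|bag| − 1 = 2, and hence tw(G) ≤ 2.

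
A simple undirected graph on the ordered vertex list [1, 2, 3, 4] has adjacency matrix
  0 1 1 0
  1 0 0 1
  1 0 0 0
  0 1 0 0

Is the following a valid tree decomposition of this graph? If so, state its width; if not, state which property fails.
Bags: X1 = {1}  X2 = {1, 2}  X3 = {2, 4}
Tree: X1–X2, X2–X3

No — vertex 3 appears in no bag.

A tree decomposition must satisfy three properties: every vertex lies in some bag; for every edge, both endpoints lie together in some bag; and for every vertex, the bags containing it form a connected subtree. Here vertex 3 appears in no bag, so the decomposition is invalid.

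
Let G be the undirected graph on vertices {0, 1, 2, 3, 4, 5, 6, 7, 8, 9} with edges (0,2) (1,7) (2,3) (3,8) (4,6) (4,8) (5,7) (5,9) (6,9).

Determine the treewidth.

1

A width-1 tree decomposition is:
Bags: B1 = {1, 7}  B2 = {5, 7}  B3 = {5, 9}  B4 = {6, 9}  B5 = {4, 6}  B6 = {4, 8}  B7 = {3, 8}  B8 = {2, 3}  B9 = {0, 2}
Tree: B1–B2, B2–B3, B3–B4, B4–B5, B5–B6, B6–B7, B7–B8, B8–B9
Every bag has size at most 2, so the width is 2 − 1 = 1 and tw(G) ≤ 1. G has an edge, so its treewidth is at least 1. Combining the bounds, tw(G) = 1.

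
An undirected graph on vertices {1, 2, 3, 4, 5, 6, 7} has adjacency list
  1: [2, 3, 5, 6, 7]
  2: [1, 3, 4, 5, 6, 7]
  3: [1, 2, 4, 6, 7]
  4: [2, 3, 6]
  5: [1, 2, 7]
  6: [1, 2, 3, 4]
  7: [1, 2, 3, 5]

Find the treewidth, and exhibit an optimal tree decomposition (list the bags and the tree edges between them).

Treewidth 3.
One optimal decomposition is:
Bags: B1 = {1, 2, 3, 7}  B2 = {1, 2, 3, 6}  B3 = {2, 3, 4, 6}  B4 = {1, 2, 5, 7}
Tree: B1–B2, B2–B3, B1–B4

The largest bag has 4 vertices, giving width 3; this decomposition certifies tw(G) ≤ 3. Conversely, {1, 2, 3, 6} is a clique of size 4, and the vertices of any clique must share a bag in every tree decomposition; so some bag has ≥ 4 vertices and tw(G) ≥ 3. The upper and lower bounds meet at 3, so that is the treewidth.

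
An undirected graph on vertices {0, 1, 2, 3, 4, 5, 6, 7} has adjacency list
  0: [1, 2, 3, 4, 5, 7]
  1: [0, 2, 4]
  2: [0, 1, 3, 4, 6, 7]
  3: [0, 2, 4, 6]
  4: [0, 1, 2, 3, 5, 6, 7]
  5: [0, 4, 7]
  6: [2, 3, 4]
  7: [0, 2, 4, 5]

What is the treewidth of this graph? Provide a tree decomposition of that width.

Treewidth 3.
Bags: B1 = {0, 2, 3, 4}  B2 = {2, 3, 4, 6}  B3 = {0, 2, 4, 7}  B4 = {0, 4, 5, 7}  B5 = {0, 1, 2, 4}
Tree: B1–B2, B1–B3, B3–B4, B1–B5

The largest bag has 4 vertices, giving width 3; this decomposition certifies tw(G) ≤ 3. For the lower bound, the 4 vertices {0, 1, 2, 4} are pairwise adjacent, and any tree decomposition puts a clique entirely inside one bag — forcing width ≥ 3. The upper and lower bounds meet at 3, so that is the treewidth.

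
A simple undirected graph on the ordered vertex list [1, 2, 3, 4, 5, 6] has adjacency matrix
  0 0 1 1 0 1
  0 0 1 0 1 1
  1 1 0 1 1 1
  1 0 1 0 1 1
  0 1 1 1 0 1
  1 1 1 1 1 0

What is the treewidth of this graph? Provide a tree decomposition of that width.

Treewidth 3.
Bags: B1 = {2, 3, 5, 6}  B2 = {3, 4, 5, 6}  B3 = {1, 3, 4, 6}
Tree: B1–B2, B2–B3

Each bag holds 4 vertices, so the decomposition has width 3, which upper-bounds the treewidth. For the lower bound, the 4 vertices {2, 3, 5, 6} are pairwise adjacent, and any tree decomposition puts a clique entirely inside one bag — forcing width ≥ 3. Therefore the treewidth is 3.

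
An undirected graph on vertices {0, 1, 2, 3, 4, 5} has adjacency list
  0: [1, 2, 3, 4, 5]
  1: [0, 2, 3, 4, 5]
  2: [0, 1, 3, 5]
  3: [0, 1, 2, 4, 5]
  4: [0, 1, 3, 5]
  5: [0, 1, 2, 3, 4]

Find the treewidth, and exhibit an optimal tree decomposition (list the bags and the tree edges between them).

Every bag has size at most 5, so the width is 5 − 1 = 4 and tw(G) ≤ 4. For the lower bound, the 5 vertices {0, 1, 2, 3, 5} are pairwise adjacent, and any tree decomposition puts a clique entirely inside one bag — forcing width ≥ 4. Combining the bounds, tw(G) = 4.

Treewidth 4.
One such decomposition:
Bags: B1 = {0, 1, 2, 3, 5}  B2 = {0, 1, 3, 4, 5}
Tree: B1–B2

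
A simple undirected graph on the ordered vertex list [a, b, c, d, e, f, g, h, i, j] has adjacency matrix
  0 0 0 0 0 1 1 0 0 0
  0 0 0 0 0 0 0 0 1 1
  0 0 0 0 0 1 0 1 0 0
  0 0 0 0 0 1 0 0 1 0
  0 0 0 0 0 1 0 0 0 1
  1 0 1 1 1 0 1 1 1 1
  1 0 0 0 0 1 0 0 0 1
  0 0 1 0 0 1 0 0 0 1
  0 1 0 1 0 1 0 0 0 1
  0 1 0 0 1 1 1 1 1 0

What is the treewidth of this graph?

2

A width-2 tree decomposition is:
Bags: B1 = {f, g, j}  B2 = {f, i, j}  B3 = {f, h, j}  B4 = {b, i, j}  B5 = {a, f, g}  B6 = {c, f, h}  B7 = {d, f, i}  B8 = {e, f, j}
Tree: B1–B2, B2–B3, B2–B4, B1–B5, B3–B6, B2–B7, B3–B8
Every bag has size at most 3, so the width is 3 − 1 = 2 and tw(G) ≤ 2. Conversely, {d, f, i} is a clique of size 3, and the vertices of any clique must share a bag in every tree decomposition; so some bag has ≥ 3 vertices and tw(G) ≥ 2. Hence tw(G) = 2 exactly.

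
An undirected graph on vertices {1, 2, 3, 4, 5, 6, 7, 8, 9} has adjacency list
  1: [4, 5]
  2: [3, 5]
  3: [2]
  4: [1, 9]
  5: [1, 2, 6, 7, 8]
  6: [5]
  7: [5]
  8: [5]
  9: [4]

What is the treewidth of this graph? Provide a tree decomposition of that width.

Treewidth 1.
One optimal decomposition is:
Bags: B1 = {5, 6}  B2 = {1, 5}  B3 = {1, 4}  B4 = {5, 7}  B5 = {4, 9}  B6 = {2, 5}  B7 = {5, 8}  B8 = {2, 3}
Tree: B1–B2, B2–B3, B1–B4, B3–B5, B2–B6, B2–B7, B6–B8

The largest bag has 2 vertices, giving width 1; this decomposition certifies tw(G) ≤ 1. G has an edge, so its treewidth is at least 1. Hence tw(G) = 1 exactly.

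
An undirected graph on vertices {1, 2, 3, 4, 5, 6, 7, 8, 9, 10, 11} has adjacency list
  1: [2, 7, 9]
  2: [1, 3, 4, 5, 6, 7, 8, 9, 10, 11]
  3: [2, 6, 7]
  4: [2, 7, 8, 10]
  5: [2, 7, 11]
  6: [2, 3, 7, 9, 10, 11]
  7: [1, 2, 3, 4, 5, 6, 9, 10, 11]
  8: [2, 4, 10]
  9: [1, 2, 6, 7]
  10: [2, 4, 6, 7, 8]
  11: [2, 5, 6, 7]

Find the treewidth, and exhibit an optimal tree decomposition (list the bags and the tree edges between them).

Every bag has size at most 4, so the width is 4 − 1 = 3 and tw(G) ≤ 3. Conversely, {2, 4, 8, 10} is a clique of size 4, and the vertices of any clique must share a bag in every tree decomposition; so some bag has ≥ 4 vertices and tw(G) ≥ 3. Therefore the treewidth is 3.

Treewidth 3.
Bags: B1 = {2, 3, 6, 7}  B2 = {2, 6, 7, 9}  B3 = {2, 6, 7, 11}  B4 = {2, 5, 7, 11}  B5 = {2, 6, 7, 10}  B6 = {2, 4, 7, 10}  B7 = {2, 4, 8, 10}  B8 = {1, 2, 7, 9}
Tree: B1–B2, B1–B3, B3–B4, B3–B5, B5–B6, B6–B7, B2–B8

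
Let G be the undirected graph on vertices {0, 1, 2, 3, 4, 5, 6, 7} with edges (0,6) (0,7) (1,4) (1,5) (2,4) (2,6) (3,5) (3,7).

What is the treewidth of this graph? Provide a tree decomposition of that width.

Treewidth 2.
Bags: B1 = {3, 5, 7}  B2 = {0, 5, 7}  B3 = {0, 5, 6}  B4 = {2, 5, 6}  B5 = {2, 4, 5}  B6 = {1, 4, 5}
Tree: B1–B2, B2–B3, B3–B4, B4–B5, B5–B6

Every bag has size at most 3, so the width is 3 − 1 = 2 and tw(G) ≤ 2. Since 5–3–7–0–6–2–4–1–5 is a cycle in G, G is not acyclic. Forests are exactly the graphs of treewidth ≤ 1, so tw(G) ≥ 2. The upper and lower bounds meet at 2, so that is the treewidth.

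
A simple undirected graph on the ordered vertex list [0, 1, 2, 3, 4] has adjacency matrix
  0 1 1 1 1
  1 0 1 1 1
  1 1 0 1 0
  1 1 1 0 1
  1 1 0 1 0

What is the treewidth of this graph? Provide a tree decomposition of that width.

Every bag has size at most 4, so the width is 4 − 1 = 3 and tw(G) ≤ 3. Conversely, {0, 1, 2, 3} is a clique of size 4, and the vertices of any clique must share a bag in every tree decomposition; so some bag has ≥ 4 vertices and tw(G) ≥ 3. Hence tw(G) = 3 exactly.

Treewidth 3.
Bags: B1 = {0, 1, 3, 4}  B2 = {0, 1, 2, 3}
Tree: B1–B2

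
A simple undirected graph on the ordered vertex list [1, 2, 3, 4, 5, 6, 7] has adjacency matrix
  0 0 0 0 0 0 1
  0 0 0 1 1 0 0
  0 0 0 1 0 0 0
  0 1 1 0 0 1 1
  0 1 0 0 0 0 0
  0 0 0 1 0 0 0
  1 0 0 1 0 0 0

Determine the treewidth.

A width-1 tree decomposition is:
Bags: B1 = {3, 4}  B2 = {2, 4}  B3 = {4, 7}  B4 = {1, 7}  B5 = {2, 5}  B6 = {4, 6}
Tree: B1–B2, B1–B3, B3–B4, B2–B5, B2–B6
Every bag has size at most 2, so the width is 2 − 1 = 1 and tw(G) ≤ 1. G has an edge, so its treewidth is at least 1. The upper and lower bounds meet at 1, so that is the treewidth.

1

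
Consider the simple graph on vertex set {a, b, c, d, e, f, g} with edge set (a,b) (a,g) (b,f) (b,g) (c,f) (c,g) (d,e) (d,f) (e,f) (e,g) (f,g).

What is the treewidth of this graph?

A width-2 tree decomposition is:
Bags: B1 = {b, f, g}  B2 = {a, b, g}  B3 = {c, f, g}  B4 = {e, f, g}  B5 = {d, e, f}
Tree: B1–B2, B1–B3, B3–B4, B4–B5
Every bag has size at most 3, so the width is 3 − 1 = 2 and tw(G) ≤ 2. On the other hand G contains the 3-clique {a, b, g}. A clique must lie in a single bag of any decomposition, so no decomposition can have width below 2. Combining the bounds, tw(G) = 2.

2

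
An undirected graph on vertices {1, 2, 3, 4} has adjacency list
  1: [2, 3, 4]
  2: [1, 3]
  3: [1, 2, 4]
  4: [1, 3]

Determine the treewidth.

2

A width-2 tree decomposition is:
Bags: B1 = {1, 2, 3}  B2 = {1, 3, 4}
Tree: B1–B2
Each bag holds 3 vertices, so the decomposition has width 2, which upper-bounds the treewidth. On the other hand G contains the 3-clique {1, 2, 3}. A clique must lie in a single bag of any decomposition, so no decomposition can have width below 2. The upper and lower bounds meet at 2, so that is the treewidth.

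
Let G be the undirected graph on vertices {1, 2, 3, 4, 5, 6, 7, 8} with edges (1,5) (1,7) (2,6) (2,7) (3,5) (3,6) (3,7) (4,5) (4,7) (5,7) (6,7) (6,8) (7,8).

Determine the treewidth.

2

A width-2 tree decomposition is:
Bags: B1 = {3, 5, 7}  B2 = {1, 5, 7}  B3 = {3, 6, 7}  B4 = {2, 6, 7}  B5 = {6, 7, 8}  B6 = {4, 5, 7}
Tree: B1–B2, B1–B3, B3–B4, B3–B5, B2–B6
Each bag holds 3 vertices, so the decomposition has width 2, which upper-bounds the treewidth. For the lower bound, the 3 vertices {6, 7, 8} are pairwise adjacent, and any tree decomposition puts a clique entirely inside one bag — forcing width ≥ 2. Therefore the treewidth is 2.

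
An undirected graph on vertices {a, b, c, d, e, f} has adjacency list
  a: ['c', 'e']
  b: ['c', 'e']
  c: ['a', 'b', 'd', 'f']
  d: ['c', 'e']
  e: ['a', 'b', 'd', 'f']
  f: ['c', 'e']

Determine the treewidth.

2

A width-2 tree decomposition is:
Bags: B1 = {c, e, f}  B2 = {b, c, e}  B3 = {a, c, e}  B4 = {c, d, e}
Tree: B1–B2, B2–B3, B3–B4
The largest bag has 3 vertices, giving width 2; this decomposition certifies tw(G) ≤ 2. Since f–c–b–e–f is a cycle in G, G is not acyclic. Forests are exactly the graphs of treewidth ≤ 1, so tw(G) ≥ 2. Hence tw(G) = 2 exactly.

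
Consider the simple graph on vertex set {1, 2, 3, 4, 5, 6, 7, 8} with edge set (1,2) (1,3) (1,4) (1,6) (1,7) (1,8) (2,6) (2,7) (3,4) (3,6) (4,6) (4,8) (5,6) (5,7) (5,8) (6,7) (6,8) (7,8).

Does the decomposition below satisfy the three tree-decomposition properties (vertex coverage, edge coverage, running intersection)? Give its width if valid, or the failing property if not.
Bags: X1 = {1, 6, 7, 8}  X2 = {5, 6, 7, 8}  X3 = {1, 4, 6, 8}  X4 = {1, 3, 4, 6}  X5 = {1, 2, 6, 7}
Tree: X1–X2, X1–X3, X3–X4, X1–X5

Yes; width 3.

Vertex coverage: the bags together contain {1, 2, 3, 4, 5, 6, 7, 8}, the full vertex set. Edge coverage: each edge of G has both endpoints in at least one bag. Running intersection: for every vertex, the bags containing it form a connected subtree. All three properties hold, so this is a valid tree decomposition of width max|bag| − 1 = 3, and hence tw(G) ≤ 3.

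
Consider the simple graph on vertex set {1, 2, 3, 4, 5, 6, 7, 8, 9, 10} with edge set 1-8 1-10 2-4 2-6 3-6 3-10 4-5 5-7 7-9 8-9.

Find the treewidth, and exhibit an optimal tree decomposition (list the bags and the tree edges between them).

The largest bag has 3 vertices, giving width 2; this decomposition certifies tw(G) ≤ 2. The edges 1–8–9–7–5–4–2–6–3–10–1 form a cycle, so G is not a tree and its treewidth is at least 2. The upper and lower bounds meet at 2, so that is the treewidth.

Treewidth 2.
Bags: B1 = {1, 8, 9}  B2 = {1, 7, 9}  B3 = {1, 5, 7}  B4 = {1, 4, 5}  B5 = {1, 2, 4}  B6 = {1, 2, 6}  B7 = {1, 3, 6}  B8 = {1, 3, 10}
Tree: B1–B2, B2–B3, B3–B4, B4–B5, B5–B6, B6–B7, B7–B8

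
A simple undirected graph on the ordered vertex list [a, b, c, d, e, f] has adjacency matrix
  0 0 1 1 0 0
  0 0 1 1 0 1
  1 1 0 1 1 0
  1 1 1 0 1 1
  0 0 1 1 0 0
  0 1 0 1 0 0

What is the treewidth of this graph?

A width-2 tree decomposition is:
Bags: B1 = {c, d, e}  B2 = {b, c, d}  B3 = {b, d, f}  B4 = {a, c, d}
Tree: B1–B2, B2–B3, B1–B4
The largest bag has 3 vertices, giving width 2; this decomposition certifies tw(G) ≤ 2. For the lower bound, the 3 vertices {c, d, e} are pairwise adjacent, and any tree decomposition puts a clique entirely inside one bag — forcing width ≥ 2. Therefore the treewidth is 2.

2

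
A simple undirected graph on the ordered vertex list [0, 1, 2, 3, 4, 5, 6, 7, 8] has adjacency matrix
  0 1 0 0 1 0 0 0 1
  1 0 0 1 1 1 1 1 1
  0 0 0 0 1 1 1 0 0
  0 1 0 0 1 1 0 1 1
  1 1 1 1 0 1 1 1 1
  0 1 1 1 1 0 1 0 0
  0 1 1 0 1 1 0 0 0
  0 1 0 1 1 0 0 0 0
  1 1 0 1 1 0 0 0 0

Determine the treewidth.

A width-3 tree decomposition is:
Bags: B1 = {1, 3, 4, 5}  B2 = {1, 3, 4, 7}  B3 = {1, 3, 4, 8}  B4 = {1, 4, 5, 6}  B5 = {0, 1, 4, 8}  B6 = {2, 4, 5, 6}
Tree: B1–B2, B2–B3, B1–B4, B3–B5, B4–B6
Every bag has size at most 4, so the width is 4 − 1 = 3 and tw(G) ≤ 3. On the other hand G contains the 4-clique {0, 1, 4, 8}. A clique must lie in a single bag of any decomposition, so no decomposition can have width below 3. The upper and lower bounds meet at 3, so that is the treewidth.

3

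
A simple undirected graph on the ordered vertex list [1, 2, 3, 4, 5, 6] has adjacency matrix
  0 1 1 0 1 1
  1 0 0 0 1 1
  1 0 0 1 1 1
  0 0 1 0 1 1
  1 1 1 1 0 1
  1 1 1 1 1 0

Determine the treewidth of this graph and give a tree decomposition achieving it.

Treewidth 3.
One optimal decomposition is:
Bags: B1 = {1, 3, 5, 6}  B2 = {3, 4, 5, 6}  B3 = {1, 2, 5, 6}
Tree: B1–B2, B1–B3

Each bag holds 4 vertices, so the decomposition has width 3, which upper-bounds the treewidth. For the lower bound, the 4 vertices {1, 2, 5, 6} are pairwise adjacent, and any tree decomposition puts a clique entirely inside one bag — forcing width ≥ 3. Therefore the treewidth is 3.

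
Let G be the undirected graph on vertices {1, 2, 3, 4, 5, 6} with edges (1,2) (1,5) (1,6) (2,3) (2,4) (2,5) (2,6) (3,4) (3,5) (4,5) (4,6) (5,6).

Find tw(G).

3

A width-3 tree decomposition is:
Bags: B1 = {2, 4, 5, 6}  B2 = {2, 3, 4, 5}  B3 = {1, 2, 5, 6}
Tree: B1–B2, B1–B3
Every bag has size at most 4, so the width is 4 − 1 = 3 and tw(G) ≤ 3. On the other hand G contains the 4-clique {1, 2, 5, 6}. A clique must lie in a single bag of any decomposition, so no decomposition can have width below 3. Combining the bounds, tw(G) = 3.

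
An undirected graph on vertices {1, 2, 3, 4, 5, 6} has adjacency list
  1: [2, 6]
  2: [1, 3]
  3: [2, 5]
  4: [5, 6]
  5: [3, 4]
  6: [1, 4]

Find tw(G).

A width-2 tree decomposition is:
Bags: B1 = {1, 4, 6}  B2 = {1, 4, 5}  B3 = {1, 3, 5}  B4 = {1, 2, 3}
Tree: B1–B2, B2–B3, B3–B4
Every bag has size at most 3, so the width is 3 − 1 = 2 and tw(G) ≤ 2. For the lower bound, G contains the cycle 1–6–4–5–3–2–1, so G is not a forest; only forests have treewidth ≤ 1, hence tw(G) ≥ 2. Hence tw(G) = 2 exactly.

2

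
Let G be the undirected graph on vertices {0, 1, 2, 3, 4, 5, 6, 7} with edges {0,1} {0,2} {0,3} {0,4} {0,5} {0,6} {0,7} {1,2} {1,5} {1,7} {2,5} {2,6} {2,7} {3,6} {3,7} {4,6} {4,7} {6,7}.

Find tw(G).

3

A width-3 tree decomposition is:
Bags: B1 = {0, 2, 6, 7}  B2 = {0, 1, 2, 7}  B3 = {0, 4, 6, 7}  B4 = {0, 1, 2, 5}  B5 = {0, 3, 6, 7}
Tree: B1–B2, B1–B3, B2–B4, B3–B5
Every bag has size at most 4, so the width is 4 − 1 = 3 and tw(G) ≤ 3. Conversely, {0, 1, 2, 5} is a clique of size 4, and the vertices of any clique must share a bag in every tree decomposition; so some bag has ≥ 4 vertices and tw(G) ≥ 3. Hence tw(G) = 3 exactly.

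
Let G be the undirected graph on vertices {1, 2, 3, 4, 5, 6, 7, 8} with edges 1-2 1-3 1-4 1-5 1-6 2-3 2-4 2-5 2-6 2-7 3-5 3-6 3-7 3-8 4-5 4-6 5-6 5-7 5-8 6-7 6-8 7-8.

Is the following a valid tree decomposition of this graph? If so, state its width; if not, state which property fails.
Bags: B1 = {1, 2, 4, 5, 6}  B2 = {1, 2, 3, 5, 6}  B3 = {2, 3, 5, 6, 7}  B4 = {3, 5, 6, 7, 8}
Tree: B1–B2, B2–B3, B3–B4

Every vertex of G appears in some bag (union = {1, 2, 3, 4, 5, 6, 7, 8}); every edge is covered by a bag; and for each vertex v the set of bags containing v is connected in the bag tree. The decomposition is therefore valid. The largest bag has 5 vertices, so the width is 4.

Yes; width 4.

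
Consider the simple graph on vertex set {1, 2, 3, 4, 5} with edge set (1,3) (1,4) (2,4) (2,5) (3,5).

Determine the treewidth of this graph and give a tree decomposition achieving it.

The largest bag has 3 vertices, giving width 2; this decomposition certifies tw(G) ≤ 2. Since 3–5–2–4–1–3 is a cycle in G, G is not acyclic. Forests are exactly the graphs of treewidth ≤ 1, so tw(G) ≥ 2. Combining the bounds, tw(G) = 2.

Treewidth 2.
One such decomposition:
Bags: B1 = {2, 3, 5}  B2 = {2, 3, 4}  B3 = {1, 3, 4}
Tree: B1–B2, B2–B3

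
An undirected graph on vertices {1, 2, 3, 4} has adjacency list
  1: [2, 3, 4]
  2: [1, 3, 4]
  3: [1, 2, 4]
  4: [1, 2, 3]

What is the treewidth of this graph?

3

A width-3 tree decomposition is:
Bags: B1 = {1, 2, 3, 4}
Tree: (single bag)
A single bag containing all 4 vertices is trivially a valid decomposition of width 3. Conversely, {1, 2, 3, 4} is a clique of size 4, and the vertices of any clique must share a bag in every tree decomposition; so some bag has ≥ 4 vertices and tw(G) ≥ 3. Therefore the treewidth is 3.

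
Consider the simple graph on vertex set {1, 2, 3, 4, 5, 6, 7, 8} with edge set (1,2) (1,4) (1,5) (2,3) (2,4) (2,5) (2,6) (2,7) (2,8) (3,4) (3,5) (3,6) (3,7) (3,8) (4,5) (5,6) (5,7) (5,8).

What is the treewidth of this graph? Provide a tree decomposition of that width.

Each bag holds 4 vertices, so the decomposition has width 3, which upper-bounds the treewidth. For the lower bound, the 4 vertices {1, 2, 4, 5} are pairwise adjacent, and any tree decomposition puts a clique entirely inside one bag — forcing width ≥ 3. Combining the bounds, tw(G) = 3.

Treewidth 3.
One such decomposition:
Bags: B1 = {2, 3, 4, 5}  B2 = {2, 3, 5, 8}  B3 = {1, 2, 4, 5}  B4 = {2, 3, 5, 7}  B5 = {2, 3, 5, 6}
Tree: B1–B2, B1–B3, B1–B4, B1–B5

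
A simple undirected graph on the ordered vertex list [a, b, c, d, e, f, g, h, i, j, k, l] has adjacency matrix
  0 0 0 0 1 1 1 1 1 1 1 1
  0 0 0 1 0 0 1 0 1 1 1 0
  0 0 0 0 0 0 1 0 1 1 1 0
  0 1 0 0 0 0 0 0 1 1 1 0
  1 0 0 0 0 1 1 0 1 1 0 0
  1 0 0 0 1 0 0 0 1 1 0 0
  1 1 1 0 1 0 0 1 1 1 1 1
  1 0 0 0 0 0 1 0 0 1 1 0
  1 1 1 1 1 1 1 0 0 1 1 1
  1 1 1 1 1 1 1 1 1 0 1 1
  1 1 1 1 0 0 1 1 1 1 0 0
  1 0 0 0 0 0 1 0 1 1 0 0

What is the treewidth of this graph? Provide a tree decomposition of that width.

Every bag has size at most 5, so the width is 5 − 1 = 4 and tw(G) ≤ 4. On the other hand G contains the 5-clique {a, g, h, j, k}. A clique must lie in a single bag of any decomposition, so no decomposition can have width below 4. Combining the bounds, tw(G) = 4.

Treewidth 4.
One such decomposition:
Bags: B1 = {b, g, i, j, k}  B2 = {a, g, i, j, k}  B3 = {a, e, g, i, j}  B4 = {a, g, h, j, k}  B5 = {a, g, i, j, l}  B6 = {b, d, i, j, k}  B7 = {c, g, i, j, k}  B8 = {a, e, f, i, j}
Tree: B1–B2, B2–B3, B2–B4, B3–B5, B1–B6, B1–B7, B3–B8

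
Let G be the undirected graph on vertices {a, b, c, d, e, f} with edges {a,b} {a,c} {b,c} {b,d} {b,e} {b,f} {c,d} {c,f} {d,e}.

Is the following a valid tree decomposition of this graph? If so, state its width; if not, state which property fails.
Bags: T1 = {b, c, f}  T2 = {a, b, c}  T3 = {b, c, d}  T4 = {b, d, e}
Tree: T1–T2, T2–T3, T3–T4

Every vertex of G appears in some bag (union = {a, b, c, d, e, f}); every edge is covered by a bag; and for each vertex v the set of bags containing v is connected in the bag tree. The decomposition is therefore valid. The largest bag has 3 vertices, so the width is 2.

Yes; width 2.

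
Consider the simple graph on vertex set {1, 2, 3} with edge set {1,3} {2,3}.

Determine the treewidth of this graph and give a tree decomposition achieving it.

Treewidth 1.
One such decomposition:
Bags: B1 = {1, 3}  B2 = {2, 3}
Tree: B1–B2

The largest bag has 2 vertices, giving width 1; this decomposition certifies tw(G) ≤ 1. Since G has at least one edge (e.g. 3–1), it is not an edgeless graph, so tw(G) ≥ 1. Therefore the treewidth is 1.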